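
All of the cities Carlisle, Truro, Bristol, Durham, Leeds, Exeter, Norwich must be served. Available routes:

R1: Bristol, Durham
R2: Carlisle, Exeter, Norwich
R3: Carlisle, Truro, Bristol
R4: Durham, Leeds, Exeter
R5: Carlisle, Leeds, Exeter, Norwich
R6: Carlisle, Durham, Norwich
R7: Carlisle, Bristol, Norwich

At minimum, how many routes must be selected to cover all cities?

3

R1, R3, R5 together cover {Carlisle, Truro, Bristol, Durham, Leeds, Exeter, Norwich} — every city.
No 2 of the 7 routes cover everything (all 21 pairs fall short), so 3 is minimum.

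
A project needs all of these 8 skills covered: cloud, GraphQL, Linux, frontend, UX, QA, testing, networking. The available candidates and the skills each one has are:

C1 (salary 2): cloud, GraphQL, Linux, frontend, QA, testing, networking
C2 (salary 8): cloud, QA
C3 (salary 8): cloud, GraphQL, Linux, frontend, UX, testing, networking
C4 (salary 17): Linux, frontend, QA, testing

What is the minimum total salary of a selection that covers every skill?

C1, C3 cover every skill at salary 2 + 8 = 10.
Any cover uses at least 2 candidates; among all covering selections none totals below 10.

10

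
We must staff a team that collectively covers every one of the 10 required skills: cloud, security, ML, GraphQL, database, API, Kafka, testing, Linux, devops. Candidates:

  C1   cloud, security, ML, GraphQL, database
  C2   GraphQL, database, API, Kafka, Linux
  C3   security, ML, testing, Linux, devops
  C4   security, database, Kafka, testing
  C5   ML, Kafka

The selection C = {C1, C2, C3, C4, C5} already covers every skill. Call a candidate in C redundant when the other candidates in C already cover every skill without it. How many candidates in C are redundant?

2

Drop C1: cloud uncovered — not redundant.
Drop C2: API uncovered — not redundant.
Drop C3: devops uncovered — not redundant.
Drop C4: the rest still cover every skill — redundant.
Drop C5: the rest still cover every skill — redundant.
2 redundant: C4, C5.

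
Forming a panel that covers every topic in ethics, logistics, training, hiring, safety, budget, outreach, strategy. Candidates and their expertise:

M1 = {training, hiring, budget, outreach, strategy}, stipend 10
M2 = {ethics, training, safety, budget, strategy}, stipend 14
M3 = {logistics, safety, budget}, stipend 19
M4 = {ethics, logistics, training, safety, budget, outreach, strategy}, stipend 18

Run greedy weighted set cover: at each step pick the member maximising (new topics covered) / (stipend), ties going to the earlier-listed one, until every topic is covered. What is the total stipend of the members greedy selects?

Pick 1: M1 adds 5 new (training, hiring, budget, outreach, strategy) at stipend 10 (ratio 5/10).
Pick 2: M4 adds 3 new (ethics, logistics, safety) at stipend 18 (ratio 3/18).
Greedy total stipend: 10 + 18 = 28.

28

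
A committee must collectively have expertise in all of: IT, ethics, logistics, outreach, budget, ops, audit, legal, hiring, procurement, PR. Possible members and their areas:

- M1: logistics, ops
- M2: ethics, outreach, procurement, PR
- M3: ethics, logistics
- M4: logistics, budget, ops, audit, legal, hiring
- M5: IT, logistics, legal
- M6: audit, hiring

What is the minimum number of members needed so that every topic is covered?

M2, M4, M5 together cover {IT, ethics, logistics, outreach, budget, ops, audit, legal, hiring, procurement, PR} — every topic.
No 2 of the 6 members cover everything (all 15 pairs fall short), so 3 is minimum.

3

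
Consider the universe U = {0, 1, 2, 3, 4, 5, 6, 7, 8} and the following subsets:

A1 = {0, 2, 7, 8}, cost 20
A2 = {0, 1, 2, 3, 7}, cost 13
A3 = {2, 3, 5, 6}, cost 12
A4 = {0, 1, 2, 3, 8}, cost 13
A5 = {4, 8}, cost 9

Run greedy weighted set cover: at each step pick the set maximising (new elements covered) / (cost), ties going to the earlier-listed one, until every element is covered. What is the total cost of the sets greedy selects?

34

Pick 1: A2 adds 5 new (0, 1, 2, 3, 7) at cost 13 (ratio 5/13).
Pick 2: A5 adds 2 new (4, 8) at cost 9 (ratio 2/9).
Pick 3: A3 adds 2 new (5, 6) at cost 12 (ratio 2/12).
Greedy total cost: 13 + 9 + 12 = 34.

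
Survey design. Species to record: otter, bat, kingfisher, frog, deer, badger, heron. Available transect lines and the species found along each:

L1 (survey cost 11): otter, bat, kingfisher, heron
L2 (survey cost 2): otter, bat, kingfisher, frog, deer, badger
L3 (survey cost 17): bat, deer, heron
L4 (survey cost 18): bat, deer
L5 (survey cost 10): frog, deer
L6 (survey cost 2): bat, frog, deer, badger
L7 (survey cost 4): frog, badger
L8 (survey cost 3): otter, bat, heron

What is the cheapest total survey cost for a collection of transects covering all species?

L2, L8 cover every species at survey cost 2 + 3 = 5.
Any cover uses at least 2 transects; among all covering selections none totals below 5.

5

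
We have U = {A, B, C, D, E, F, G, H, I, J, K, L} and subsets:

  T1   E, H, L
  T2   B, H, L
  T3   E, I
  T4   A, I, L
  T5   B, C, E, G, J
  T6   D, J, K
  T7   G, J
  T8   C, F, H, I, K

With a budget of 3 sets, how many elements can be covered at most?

Choosing T4, T5, T8 covers {A, B, C, E, F, G, H, I, J, K, L} — 11 elements.
No choice of 3 sets does better; here D is left uncovered.

11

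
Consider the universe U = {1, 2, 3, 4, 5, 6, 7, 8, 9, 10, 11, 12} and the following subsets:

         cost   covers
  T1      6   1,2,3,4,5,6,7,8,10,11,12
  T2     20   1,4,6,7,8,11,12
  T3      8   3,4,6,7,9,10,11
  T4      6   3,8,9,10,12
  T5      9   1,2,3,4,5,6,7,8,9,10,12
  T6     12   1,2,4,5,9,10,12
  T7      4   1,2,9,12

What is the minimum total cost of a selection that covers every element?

T1, T7 cover every element at cost 6 + 4 = 10.
Any cover uses at least 2 sets; among all covering selections none totals below 10.

10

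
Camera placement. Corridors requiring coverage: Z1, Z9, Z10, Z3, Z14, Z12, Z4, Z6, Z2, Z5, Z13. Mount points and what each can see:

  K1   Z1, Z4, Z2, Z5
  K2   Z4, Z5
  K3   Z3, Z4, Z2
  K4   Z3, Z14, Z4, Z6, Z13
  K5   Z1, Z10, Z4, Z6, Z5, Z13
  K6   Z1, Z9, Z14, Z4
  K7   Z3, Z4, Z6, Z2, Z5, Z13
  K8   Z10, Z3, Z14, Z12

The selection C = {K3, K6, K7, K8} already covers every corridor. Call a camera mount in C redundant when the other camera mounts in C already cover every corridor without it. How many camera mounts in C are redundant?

Drop K3: the rest still cover every corridor — redundant.
Drop K6: Z1, Z9 uncovered — not redundant.
Drop K7: Z6, Z5, Z13 uncovered — not redundant.
Drop K8: Z10, Z12 uncovered — not redundant.
1 redundant: K3.

1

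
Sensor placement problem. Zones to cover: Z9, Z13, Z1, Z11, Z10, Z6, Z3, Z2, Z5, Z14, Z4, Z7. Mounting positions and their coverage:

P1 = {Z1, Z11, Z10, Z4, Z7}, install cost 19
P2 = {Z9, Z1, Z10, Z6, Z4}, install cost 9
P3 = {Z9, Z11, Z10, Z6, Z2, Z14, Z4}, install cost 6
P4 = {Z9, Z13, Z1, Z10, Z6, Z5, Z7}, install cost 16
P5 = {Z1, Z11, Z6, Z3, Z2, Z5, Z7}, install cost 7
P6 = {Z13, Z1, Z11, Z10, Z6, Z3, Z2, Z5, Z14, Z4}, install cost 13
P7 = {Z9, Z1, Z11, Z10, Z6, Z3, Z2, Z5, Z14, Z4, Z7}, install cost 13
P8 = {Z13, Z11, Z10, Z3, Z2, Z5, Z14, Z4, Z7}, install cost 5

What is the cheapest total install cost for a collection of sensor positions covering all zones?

14

P2, P8 cover every zone at install cost 9 + 5 = 14.
Any cover uses at least 2 sensor positions; among all covering selections none totals below 14.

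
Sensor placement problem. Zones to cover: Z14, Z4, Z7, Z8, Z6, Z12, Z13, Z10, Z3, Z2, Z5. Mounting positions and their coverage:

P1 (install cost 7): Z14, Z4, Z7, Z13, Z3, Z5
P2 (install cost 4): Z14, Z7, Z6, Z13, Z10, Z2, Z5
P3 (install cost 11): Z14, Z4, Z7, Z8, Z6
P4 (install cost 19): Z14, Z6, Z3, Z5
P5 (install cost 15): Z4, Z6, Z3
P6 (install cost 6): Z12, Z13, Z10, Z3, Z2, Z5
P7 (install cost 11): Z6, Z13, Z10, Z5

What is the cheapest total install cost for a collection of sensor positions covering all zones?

17

P3, P6 cover every zone at install cost 11 + 6 = 17.
Any cover uses at least 2 sensor positions; among all covering selections none totals below 17.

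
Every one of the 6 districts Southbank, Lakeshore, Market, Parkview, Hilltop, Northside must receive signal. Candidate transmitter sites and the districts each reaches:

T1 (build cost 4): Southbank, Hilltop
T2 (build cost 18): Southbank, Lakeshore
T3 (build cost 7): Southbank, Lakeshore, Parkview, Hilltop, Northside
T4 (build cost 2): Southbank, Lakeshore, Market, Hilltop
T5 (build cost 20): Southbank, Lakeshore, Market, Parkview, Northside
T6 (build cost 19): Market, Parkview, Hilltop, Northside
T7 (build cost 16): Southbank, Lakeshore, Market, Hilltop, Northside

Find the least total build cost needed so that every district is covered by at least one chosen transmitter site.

T3, T4 cover every district at build cost 7 + 2 = 9.
Any cover uses at least 2 transmitter sites; among all covering selections none totals below 9.

9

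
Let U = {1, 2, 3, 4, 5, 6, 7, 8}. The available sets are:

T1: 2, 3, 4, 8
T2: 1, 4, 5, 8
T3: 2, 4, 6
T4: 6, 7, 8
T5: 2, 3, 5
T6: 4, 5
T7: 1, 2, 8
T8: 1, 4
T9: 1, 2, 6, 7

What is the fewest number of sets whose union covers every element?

T1, T2, T4 together cover {1, 2, 3, 4, 5, 6, 7, 8} — every element.
No 2 of the 9 sets cover everything (all 36 pairs fall short), so 3 is minimum.

3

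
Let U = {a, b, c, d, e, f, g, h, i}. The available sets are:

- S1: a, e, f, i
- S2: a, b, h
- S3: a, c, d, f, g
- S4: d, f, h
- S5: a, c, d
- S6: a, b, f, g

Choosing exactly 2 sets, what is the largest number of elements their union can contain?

7

Choosing S1, S3 covers {a, c, d, e, f, g, i} — 7 elements.
No choice of 2 sets does better; here b, h are left uncovered.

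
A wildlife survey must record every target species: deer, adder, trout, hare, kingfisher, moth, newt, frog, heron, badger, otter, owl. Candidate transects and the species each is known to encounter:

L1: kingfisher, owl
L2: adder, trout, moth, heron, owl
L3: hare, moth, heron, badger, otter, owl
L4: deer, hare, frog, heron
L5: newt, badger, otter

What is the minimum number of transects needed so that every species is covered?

L1, L2, L4, L5 together cover {deer, adder, trout, hare, kingfisher, moth, newt, frog, heron, badger, otter, owl} — every species.
No 3 of the 5 transects cover everything (all 10 triples fall short), so 4 is minimum.
Greedy (largest uncovered first) would take L3, L2, L4, L1, L5 — 5 transects — but 4 suffice.

4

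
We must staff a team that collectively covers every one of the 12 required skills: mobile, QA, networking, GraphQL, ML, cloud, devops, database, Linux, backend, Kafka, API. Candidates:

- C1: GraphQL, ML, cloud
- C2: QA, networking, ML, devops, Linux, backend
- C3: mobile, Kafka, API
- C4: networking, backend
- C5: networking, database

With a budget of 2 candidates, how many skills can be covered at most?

9

Choosing C2, C3 covers {mobile, QA, networking, ML, devops, Linux, backend, Kafka, API} — 9 skills.
No choice of 2 candidates does better; here GraphQL, cloud, database are left uncovered.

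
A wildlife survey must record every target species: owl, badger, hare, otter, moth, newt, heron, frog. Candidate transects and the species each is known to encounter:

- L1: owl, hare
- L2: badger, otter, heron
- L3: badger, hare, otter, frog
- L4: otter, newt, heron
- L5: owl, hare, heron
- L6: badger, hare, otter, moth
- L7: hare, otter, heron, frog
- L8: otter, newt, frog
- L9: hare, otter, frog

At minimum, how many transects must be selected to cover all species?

L5, L6, L8 together cover {owl, badger, hare, otter, moth, newt, heron, frog} — every species.
No 2 of the 9 transects cover everything (all 36 pairs fall short), so 3 is minimum.

3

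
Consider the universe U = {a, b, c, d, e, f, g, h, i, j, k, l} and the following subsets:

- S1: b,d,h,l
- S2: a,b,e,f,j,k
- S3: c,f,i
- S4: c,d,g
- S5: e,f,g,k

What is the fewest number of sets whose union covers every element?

4

S1, S2, S3, S4 together cover {a, b, c, d, e, f, g, h, i, j, k, l} — every element.
No 3 of the 5 sets cover everything (all 10 triples fall short), so 4 is minimum.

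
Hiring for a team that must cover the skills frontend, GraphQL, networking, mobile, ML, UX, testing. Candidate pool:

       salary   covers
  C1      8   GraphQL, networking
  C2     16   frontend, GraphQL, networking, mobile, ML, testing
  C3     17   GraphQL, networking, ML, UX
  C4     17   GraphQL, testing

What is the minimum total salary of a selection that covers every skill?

33

C2, C3 cover every skill at salary 16 + 17 = 33.
Any cover uses at least 2 candidates; among all covering selections none totals below 33.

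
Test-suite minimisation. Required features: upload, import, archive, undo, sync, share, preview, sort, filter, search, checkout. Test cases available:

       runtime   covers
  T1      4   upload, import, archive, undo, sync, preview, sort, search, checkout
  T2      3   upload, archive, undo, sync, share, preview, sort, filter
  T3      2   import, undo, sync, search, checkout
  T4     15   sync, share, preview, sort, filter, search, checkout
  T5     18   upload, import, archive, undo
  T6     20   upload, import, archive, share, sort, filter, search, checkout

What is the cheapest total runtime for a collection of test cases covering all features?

5

T2, T3 cover every feature at runtime 3 + 2 = 5.
Any cover uses at least 2 test cases; among all covering selections none totals below 5.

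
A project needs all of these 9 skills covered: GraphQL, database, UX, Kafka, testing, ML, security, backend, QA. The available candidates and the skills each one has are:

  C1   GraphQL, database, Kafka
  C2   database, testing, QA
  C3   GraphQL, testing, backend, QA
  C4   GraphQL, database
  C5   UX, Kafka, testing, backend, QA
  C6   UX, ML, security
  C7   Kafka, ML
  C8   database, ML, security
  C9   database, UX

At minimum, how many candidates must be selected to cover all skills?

C1, C3, C6 together cover {GraphQL, database, UX, Kafka, testing, ML, security, backend, QA} — every skill.
No 2 of the 9 candidates cover everything (all 36 pairs fall short), so 3 is minimum.

3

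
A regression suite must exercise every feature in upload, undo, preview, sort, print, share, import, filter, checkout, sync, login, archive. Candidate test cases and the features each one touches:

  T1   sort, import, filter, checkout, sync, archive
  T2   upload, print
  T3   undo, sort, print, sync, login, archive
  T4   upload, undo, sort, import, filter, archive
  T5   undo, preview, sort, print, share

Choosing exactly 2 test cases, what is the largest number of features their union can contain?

10

Choosing T1, T5 covers {undo, preview, sort, print, share, import, filter, checkout, sync, archive} — 10 features.
No choice of 2 test cases does better; here upload, login are left uncovered.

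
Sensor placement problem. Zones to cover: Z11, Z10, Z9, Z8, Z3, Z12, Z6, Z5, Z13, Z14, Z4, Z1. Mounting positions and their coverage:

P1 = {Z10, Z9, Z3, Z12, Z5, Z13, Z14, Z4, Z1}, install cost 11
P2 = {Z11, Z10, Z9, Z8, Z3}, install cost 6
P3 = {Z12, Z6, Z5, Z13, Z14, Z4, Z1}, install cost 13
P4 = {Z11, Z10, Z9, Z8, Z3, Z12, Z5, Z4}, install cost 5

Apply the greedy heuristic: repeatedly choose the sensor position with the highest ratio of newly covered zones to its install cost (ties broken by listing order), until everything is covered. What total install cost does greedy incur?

18

Pick 1: P4 adds 8 new (Z11, Z10, Z9, Z8, Z3, Z12, Z5, Z4) at install cost 5 (ratio 8/5).
Pick 2: P3 adds 4 new (Z6, Z13, Z14, Z1) at install cost 13 (ratio 4/13).
Greedy total install cost: 5 + 13 = 18.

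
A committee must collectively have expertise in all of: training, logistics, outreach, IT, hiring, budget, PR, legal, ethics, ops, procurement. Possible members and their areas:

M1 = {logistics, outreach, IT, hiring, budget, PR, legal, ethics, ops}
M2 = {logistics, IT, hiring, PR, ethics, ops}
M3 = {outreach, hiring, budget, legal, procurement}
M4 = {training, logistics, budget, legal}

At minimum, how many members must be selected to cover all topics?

M1, M3, M4 together cover {training, logistics, outreach, IT, hiring, budget, PR, legal, ethics, ops, procurement} — every topic.
No 2 of the 4 members cover everything (all 6 pairs fall short), so 3 is minimum.

3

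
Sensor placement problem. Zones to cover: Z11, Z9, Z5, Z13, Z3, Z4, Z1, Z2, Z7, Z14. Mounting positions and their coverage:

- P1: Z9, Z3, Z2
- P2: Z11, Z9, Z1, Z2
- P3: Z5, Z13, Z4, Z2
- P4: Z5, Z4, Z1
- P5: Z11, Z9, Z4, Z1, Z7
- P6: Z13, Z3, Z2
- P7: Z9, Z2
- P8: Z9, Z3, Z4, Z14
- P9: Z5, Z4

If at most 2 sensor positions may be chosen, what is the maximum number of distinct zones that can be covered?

Choosing P3, P5 covers {Z11, Z9, Z5, Z13, Z4, Z1, Z2, Z7} — 8 zones.
No choice of 2 sensor positions does better; here Z3, Z14 are left uncovered.

8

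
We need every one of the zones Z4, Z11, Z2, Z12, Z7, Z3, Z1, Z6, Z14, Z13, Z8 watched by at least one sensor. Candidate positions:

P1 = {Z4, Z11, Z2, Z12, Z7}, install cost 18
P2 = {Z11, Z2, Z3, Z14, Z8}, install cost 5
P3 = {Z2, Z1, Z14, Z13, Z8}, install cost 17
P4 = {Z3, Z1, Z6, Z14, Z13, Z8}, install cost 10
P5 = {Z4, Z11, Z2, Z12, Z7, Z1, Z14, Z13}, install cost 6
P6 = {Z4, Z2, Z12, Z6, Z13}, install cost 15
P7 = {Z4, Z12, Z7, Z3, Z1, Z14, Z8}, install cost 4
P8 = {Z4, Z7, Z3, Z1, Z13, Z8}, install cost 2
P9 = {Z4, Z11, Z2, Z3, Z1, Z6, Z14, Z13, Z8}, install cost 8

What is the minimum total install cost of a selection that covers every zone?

12

P7, P9 cover every zone at install cost 4 + 8 = 12.
Any cover uses at least 2 sensor positions; among all covering selections none totals below 12.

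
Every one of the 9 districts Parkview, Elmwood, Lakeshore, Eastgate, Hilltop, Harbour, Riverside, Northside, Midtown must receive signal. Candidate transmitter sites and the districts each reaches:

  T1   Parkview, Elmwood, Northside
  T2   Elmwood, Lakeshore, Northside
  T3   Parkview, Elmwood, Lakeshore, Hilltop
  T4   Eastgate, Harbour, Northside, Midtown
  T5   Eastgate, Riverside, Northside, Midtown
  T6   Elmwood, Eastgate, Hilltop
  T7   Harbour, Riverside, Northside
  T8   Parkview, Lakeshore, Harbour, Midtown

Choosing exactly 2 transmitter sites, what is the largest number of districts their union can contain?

Choosing T3, T4 covers {Parkview, Elmwood, Lakeshore, Eastgate, Hilltop, Harbour, Northside, Midtown} — 8 districts.
No choice of 2 transmitter sites does better; here Riverside is left uncovered.

8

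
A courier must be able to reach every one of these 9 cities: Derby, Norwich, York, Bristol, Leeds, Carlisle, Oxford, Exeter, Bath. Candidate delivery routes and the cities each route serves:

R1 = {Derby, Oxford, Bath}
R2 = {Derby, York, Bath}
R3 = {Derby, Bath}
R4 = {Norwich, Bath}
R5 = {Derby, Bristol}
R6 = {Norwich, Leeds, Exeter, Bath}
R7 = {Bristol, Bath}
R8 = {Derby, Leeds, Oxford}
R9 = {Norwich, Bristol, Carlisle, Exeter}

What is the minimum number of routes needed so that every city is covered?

3

R2, R8, R9 together cover {Derby, Norwich, York, Bristol, Leeds, Carlisle, Oxford, Exeter, Bath} — every city.
No 2 of the 9 routes cover everything (all 36 pairs fall short), so 3 is minimum.
Greedy (largest uncovered first) would take R6, R1, R9, R2 — 4 routes — but 3 suffice.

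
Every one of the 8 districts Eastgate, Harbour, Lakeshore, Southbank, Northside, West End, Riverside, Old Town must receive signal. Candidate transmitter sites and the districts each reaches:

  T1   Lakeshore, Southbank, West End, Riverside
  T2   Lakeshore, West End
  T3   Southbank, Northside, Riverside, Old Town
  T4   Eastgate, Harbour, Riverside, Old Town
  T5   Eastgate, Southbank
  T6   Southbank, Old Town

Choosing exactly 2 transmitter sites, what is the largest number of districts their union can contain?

Choosing T1, T4 covers {Eastgate, Harbour, Lakeshore, Southbank, West End, Riverside, Old Town} — 7 districts.
No choice of 2 transmitter sites does better; here Northside is left uncovered.

7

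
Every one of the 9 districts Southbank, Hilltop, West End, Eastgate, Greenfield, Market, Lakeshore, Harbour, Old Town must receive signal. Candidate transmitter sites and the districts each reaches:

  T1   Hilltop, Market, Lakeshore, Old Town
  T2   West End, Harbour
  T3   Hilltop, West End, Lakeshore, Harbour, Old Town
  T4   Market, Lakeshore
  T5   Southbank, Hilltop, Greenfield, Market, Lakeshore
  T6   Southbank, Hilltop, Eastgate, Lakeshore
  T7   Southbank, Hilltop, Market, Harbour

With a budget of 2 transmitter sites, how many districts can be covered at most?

8

Choosing T3, T5 covers {Southbank, Hilltop, West End, Greenfield, Market, Lakeshore, Harbour, Old Town} — 8 districts.
No choice of 2 transmitter sites does better; here Eastgate is left uncovered.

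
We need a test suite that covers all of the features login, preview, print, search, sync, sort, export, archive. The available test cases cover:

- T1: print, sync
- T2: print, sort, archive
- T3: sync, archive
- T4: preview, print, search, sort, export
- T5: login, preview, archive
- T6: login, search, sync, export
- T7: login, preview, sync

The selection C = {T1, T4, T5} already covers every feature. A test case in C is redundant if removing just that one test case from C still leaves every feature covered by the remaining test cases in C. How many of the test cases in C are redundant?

0

Drop T1: sync uncovered — not redundant.
Drop T4: search, sort, export uncovered — not redundant.
Drop T5: login, archive uncovered — not redundant.
None of the test cases in C is redundant.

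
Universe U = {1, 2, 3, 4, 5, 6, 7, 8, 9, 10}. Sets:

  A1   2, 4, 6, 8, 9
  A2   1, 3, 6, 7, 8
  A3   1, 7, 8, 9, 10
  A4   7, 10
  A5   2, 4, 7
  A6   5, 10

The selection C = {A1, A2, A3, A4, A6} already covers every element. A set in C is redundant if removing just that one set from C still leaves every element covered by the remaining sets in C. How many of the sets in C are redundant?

Drop A1: 2, 4 uncovered — not redundant.
Drop A2: 3 uncovered — not redundant.
Drop A3: the rest still cover every element — redundant.
Drop A4: the rest still cover every element — redundant.
Drop A6: 5 uncovered — not redundant.
2 redundant: A3, A4.

2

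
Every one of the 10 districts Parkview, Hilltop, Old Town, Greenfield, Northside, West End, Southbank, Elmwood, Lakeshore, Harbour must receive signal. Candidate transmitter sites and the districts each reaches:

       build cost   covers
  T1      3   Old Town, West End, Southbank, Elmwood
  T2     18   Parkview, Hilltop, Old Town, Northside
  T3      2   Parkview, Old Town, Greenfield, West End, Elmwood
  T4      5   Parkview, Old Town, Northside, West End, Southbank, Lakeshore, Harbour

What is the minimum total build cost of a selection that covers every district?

T2, T3, T4 cover every district at build cost 18 + 2 + 5 = 25.
Any cover uses at least 3 transmitter sites; among all covering selections none totals below 25.

25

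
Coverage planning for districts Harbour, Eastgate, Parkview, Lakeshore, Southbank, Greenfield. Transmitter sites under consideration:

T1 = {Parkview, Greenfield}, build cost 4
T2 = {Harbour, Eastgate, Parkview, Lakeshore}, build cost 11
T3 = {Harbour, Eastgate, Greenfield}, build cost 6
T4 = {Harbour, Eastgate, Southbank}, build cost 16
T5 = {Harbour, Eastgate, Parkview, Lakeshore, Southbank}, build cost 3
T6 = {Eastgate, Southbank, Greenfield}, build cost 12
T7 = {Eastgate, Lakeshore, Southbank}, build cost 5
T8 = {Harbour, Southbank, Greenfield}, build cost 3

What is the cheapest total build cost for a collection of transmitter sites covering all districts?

T5, T8 cover every district at build cost 3 + 3 = 6.
Any cover uses at least 2 transmitter sites; among all covering selections none totals below 6.

6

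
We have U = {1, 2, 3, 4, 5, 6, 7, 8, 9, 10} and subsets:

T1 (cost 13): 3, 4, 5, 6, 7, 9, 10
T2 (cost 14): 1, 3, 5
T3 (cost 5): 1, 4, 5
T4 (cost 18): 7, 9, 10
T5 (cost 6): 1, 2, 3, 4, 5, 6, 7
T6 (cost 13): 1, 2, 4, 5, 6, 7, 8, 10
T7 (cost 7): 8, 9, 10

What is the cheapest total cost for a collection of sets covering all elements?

T5, T7 cover every element at cost 6 + 7 = 13.
Any cover uses at least 2 sets; among all covering selections none totals below 13.

13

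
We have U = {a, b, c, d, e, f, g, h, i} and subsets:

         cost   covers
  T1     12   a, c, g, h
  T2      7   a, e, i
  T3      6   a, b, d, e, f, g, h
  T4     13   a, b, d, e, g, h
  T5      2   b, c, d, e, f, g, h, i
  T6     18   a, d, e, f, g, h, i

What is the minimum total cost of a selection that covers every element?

T3, T5 cover every element at cost 6 + 2 = 8.
Any cover uses at least 2 sets; among all covering selections none totals below 8.

8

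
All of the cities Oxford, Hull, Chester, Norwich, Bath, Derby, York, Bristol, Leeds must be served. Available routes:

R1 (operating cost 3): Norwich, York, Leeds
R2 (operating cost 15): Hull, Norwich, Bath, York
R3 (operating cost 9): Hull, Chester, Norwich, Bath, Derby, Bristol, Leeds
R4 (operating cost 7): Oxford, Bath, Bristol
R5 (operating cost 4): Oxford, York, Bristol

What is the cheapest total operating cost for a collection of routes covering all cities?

R3, R5 cover every city at operating cost 9 + 4 = 13.
Any cover uses at least 2 routes; among all covering selections none totals below 13.

13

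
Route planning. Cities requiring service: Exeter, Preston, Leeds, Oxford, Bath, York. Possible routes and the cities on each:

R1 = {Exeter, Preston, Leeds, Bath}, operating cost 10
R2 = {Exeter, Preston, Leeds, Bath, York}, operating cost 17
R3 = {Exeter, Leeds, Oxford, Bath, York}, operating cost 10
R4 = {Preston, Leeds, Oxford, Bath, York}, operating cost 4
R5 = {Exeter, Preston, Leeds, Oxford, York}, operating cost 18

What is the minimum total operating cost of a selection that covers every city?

R1, R4 cover every city at operating cost 10 + 4 = 14.
Any cover uses at least 2 routes; among all covering selections none totals below 14.

14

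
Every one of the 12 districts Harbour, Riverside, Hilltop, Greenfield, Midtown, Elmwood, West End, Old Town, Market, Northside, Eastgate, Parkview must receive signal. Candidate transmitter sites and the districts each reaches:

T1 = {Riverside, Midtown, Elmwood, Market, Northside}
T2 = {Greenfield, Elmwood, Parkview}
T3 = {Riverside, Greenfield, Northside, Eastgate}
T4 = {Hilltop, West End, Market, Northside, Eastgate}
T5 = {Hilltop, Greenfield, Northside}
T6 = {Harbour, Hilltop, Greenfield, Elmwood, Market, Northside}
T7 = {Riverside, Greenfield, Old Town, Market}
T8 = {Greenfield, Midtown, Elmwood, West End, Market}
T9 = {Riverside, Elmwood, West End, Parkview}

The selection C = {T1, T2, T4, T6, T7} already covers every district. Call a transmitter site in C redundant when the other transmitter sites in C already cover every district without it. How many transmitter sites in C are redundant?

0

Drop T1: Midtown uncovered — not redundant.
Drop T2: Parkview uncovered — not redundant.
Drop T4: West End, Eastgate uncovered — not redundant.
Drop T6: Harbour uncovered — not redundant.
Drop T7: Old Town uncovered — not redundant.
None of the transmitter sites in C is redundant.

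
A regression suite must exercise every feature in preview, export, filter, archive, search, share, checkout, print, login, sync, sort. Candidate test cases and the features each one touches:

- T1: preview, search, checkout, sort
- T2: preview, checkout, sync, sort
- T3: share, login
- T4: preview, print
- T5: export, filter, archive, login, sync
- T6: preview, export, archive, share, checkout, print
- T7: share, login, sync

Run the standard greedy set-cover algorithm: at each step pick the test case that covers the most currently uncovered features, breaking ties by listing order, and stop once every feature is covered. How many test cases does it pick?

Pick 1: T6 covers 6 new features (preview, export, archive, share, checkout, print).
Pick 2: T5 covers 3 new features (filter, login, sync).
Pick 3: T1 covers 2 new features (search, sort).
Greedy uses 3 test cases.

3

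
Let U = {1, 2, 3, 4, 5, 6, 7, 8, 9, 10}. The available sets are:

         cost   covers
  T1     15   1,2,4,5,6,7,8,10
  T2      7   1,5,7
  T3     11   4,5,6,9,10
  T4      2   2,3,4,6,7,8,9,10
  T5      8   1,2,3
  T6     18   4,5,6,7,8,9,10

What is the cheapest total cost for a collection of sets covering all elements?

9

T2, T4 cover every element at cost 7 + 2 = 9.
Any cover uses at least 2 sets; among all covering selections none totals below 9.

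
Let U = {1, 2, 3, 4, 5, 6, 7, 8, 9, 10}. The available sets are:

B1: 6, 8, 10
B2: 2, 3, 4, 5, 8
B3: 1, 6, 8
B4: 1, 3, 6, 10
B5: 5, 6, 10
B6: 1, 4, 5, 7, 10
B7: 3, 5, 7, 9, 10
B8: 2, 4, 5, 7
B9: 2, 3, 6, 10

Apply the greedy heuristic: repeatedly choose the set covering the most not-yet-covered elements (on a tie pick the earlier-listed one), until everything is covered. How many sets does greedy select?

Pick 1: B2 covers 5 new elements (2, 3, 4, 5, 8).
Pick 2: B4 covers 3 new elements (1, 6, 10).
Pick 3: B7 covers 2 new elements (7, 9).
Greedy uses 3 sets.

3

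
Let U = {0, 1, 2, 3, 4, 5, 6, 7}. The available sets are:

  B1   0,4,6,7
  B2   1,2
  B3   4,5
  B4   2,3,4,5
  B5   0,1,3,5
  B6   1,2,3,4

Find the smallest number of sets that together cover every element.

3

B1, B2, B4 together cover {0, 1, 2, 3, 4, 5, 6, 7} — every element.
No 2 of the 6 sets cover everything (all 15 pairs fall short), so 3 is minimum.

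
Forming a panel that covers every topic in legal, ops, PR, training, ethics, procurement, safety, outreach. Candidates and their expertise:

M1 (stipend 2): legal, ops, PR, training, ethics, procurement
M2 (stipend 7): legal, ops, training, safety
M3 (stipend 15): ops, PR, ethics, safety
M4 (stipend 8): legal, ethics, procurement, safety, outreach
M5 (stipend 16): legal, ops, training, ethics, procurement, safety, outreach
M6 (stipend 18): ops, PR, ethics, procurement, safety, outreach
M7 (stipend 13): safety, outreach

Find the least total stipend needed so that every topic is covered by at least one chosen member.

10

M1, M4 cover every topic at stipend 2 + 8 = 10.
Any cover uses at least 2 members; among all covering selections none totals below 10.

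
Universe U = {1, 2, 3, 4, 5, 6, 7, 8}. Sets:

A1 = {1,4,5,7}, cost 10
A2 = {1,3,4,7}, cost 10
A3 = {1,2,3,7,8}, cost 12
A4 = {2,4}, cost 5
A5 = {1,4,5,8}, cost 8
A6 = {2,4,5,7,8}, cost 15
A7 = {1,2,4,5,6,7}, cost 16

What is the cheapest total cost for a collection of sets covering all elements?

A3, A7 cover every element at cost 12 + 16 = 28.
Any cover uses at least 2 sets; among all covering selections none totals below 28.
Greedy by coverage-per-cost would pick A5, A3, A7 for 36 — worse than the optimum 28.

28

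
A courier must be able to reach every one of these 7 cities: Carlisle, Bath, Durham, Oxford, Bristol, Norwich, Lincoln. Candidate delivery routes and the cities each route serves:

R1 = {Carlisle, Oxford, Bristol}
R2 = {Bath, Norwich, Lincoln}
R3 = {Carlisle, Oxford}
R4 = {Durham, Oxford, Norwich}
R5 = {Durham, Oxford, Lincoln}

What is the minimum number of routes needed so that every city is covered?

R1, R2, R4 together cover {Carlisle, Bath, Durham, Oxford, Bristol, Norwich, Lincoln} — every city.
No 2 of the 5 routes cover everything (all 10 pairs fall short), so 3 is minimum.

3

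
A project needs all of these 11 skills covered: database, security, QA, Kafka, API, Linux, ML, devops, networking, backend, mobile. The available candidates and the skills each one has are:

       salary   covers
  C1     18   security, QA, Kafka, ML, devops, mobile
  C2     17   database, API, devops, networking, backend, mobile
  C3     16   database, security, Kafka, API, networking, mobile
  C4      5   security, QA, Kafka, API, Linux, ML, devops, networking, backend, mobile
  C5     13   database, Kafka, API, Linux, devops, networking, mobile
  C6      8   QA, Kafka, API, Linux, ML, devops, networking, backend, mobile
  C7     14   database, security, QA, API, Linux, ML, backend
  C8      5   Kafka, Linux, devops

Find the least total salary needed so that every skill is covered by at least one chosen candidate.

C4, C5 cover every skill at salary 5 + 13 = 18.
Any cover uses at least 2 candidates; among all covering selections none totals below 18.

18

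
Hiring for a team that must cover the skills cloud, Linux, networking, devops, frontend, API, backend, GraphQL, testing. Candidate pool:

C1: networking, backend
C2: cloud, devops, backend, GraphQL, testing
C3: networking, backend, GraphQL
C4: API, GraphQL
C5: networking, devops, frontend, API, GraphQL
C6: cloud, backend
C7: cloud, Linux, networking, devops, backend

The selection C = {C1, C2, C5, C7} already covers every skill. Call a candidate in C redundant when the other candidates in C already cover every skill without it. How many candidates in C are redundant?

Drop C1: the rest still cover every skill — redundant.
Drop C2: testing uncovered — not redundant.
Drop C5: frontend, API uncovered — not redundant.
Drop C7: Linux uncovered — not redundant.
1 redundant: C1.

1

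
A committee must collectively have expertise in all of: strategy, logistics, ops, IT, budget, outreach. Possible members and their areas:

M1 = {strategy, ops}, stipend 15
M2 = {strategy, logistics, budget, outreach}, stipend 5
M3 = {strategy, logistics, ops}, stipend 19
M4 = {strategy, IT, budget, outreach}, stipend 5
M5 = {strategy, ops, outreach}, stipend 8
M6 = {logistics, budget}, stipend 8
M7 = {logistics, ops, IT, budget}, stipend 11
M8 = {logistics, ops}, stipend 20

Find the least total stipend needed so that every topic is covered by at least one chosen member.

M2, M7 cover every topic at stipend 5 + 11 = 16.
Any cover uses at least 2 members; among all covering selections none totals below 16.

16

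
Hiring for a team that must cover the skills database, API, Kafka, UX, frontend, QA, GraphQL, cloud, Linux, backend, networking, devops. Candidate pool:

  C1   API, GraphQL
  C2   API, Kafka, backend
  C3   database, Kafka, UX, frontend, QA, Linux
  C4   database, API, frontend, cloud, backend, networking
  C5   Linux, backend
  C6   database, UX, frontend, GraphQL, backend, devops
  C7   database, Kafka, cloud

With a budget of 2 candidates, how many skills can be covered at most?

Choosing C3, C4 covers {database, API, Kafka, UX, frontend, QA, cloud, Linux, backend, networking} — 10 skills.
No choice of 2 candidates does better; here GraphQL, devops are left uncovered.

10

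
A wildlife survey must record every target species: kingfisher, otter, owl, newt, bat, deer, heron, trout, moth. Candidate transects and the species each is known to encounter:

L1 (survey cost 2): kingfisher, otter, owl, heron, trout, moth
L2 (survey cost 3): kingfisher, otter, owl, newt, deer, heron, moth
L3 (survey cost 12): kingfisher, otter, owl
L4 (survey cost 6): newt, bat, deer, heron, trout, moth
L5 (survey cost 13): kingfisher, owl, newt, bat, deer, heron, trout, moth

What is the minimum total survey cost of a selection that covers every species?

L1, L4 cover every species at survey cost 2 + 6 = 8.
Any cover uses at least 2 transects; among all covering selections none totals below 8.
Greedy by coverage-per-survey cost would pick L1, L2, L4 for 11 — worse than the optimum 8.

8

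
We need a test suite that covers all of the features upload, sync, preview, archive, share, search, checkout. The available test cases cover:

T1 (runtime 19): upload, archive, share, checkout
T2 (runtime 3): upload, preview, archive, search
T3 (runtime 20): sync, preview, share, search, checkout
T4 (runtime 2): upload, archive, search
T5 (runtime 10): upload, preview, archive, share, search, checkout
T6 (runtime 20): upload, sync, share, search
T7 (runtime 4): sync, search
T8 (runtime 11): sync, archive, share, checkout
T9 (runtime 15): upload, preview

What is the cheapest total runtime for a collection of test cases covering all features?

14

T2, T8 cover every feature at runtime 3 + 11 = 14.
Any cover uses at least 2 test cases; among all covering selections none totals below 14.
Greedy by coverage-per-runtime would pick T4, T2, T8 for 16 — worse than the optimum 14.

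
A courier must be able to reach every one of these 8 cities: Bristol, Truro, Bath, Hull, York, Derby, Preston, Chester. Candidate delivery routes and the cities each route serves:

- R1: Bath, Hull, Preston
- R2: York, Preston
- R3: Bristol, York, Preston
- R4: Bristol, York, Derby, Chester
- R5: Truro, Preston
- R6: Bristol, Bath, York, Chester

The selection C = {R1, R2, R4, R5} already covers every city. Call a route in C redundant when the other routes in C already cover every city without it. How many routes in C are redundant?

1

Drop R1: Bath, Hull uncovered — not redundant.
Drop R2: the rest still cover every city — redundant.
Drop R4: Bristol, Derby, Chester uncovered — not redundant.
Drop R5: Truro uncovered — not redundant.
1 redundant: R2.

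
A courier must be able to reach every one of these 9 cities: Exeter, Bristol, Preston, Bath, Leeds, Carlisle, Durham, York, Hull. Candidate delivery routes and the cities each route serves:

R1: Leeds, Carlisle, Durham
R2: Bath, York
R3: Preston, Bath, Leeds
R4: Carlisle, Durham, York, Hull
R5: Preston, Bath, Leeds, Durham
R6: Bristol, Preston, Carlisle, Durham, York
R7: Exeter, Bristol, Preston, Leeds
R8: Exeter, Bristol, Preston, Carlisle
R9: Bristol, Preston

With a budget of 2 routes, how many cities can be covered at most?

Choosing R4, R7 covers {Exeter, Bristol, Preston, Leeds, Carlisle, Durham, York, Hull} — 8 cities.
No choice of 2 routes does better; here Bath is left uncovered.

8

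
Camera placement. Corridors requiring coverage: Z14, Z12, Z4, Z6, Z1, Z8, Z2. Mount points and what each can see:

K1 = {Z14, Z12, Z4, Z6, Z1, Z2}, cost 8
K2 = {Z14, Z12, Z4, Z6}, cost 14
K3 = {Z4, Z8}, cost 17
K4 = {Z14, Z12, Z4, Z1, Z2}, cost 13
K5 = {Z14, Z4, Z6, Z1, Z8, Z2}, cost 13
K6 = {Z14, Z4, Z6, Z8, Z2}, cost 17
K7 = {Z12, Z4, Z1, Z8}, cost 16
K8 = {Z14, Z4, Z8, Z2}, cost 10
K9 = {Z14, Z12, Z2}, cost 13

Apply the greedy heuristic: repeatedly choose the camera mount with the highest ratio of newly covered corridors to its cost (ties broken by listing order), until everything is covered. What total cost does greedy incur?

18

Pick 1: K1 adds 6 new (Z14, Z12, Z4, Z6, Z1, Z2) at cost 8 (ratio 6/8).
Pick 2: K8 adds 1 new (Z8) at cost 10 (ratio 1/10).
Greedy total cost: 8 + 10 = 18.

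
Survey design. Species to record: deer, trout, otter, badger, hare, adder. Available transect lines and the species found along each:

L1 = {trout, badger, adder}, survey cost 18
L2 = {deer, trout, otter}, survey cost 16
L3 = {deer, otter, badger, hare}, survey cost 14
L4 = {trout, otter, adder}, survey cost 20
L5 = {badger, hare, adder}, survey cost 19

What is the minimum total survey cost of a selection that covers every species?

32

L1, L3 cover every species at survey cost 18 + 14 = 32.
Any cover uses at least 2 transects; among all covering selections none totals below 32.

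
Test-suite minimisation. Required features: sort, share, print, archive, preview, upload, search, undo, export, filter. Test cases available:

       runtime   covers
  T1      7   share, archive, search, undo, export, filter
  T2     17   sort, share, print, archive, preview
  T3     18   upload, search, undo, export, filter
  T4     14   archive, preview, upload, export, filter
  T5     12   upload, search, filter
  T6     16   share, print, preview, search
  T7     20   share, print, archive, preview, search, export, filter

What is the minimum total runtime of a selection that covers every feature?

35

T2, T3 cover every feature at runtime 17 + 18 = 35.
Any cover uses at least 2 test cases; among all covering selections none totals below 35.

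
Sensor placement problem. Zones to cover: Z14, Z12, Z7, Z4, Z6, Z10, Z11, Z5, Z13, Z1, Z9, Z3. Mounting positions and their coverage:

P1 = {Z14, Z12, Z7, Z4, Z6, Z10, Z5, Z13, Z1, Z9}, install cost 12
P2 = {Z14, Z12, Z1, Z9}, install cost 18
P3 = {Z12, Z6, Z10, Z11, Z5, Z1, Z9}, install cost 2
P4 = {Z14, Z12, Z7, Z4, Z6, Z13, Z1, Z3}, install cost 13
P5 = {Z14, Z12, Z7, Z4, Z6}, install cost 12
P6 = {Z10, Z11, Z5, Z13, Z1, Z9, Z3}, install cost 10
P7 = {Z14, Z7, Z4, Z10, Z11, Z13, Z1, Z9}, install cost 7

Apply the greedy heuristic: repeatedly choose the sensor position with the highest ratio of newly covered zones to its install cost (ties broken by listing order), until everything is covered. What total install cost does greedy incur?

Pick 1: P3 adds 7 new (Z12, Z6, Z10, Z11, Z5, Z1, Z9) at install cost 2 (ratio 7/2).
Pick 2: P7 adds 4 new (Z14, Z7, Z4, Z13) at install cost 7 (ratio 4/7).
Pick 3: P6 adds 1 new (Z3) at install cost 10 (ratio 1/10).
Greedy total install cost: 2 + 7 + 10 = 19. (The true optimum is 15, so greedy overshoots here.)

19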